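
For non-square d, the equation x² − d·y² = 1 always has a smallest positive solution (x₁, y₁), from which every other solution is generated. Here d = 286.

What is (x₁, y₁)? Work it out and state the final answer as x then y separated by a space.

d=286: √d = [16; 1,10,3,3,2,3,3,10,1,32] (ℓ=10, even), read p_9/q_9
step 0: (16, 1)  from 16·(1,0) + (0,1)
step 1: (17, 1)  from 1·(16,1) + (1,0)
…
step 3: (575, 34)  from 3·(186,11) + (17,1)
step 4: (1911, 113)  from 3·(575,34) + (186,11)
step 5: (4397, 260)  from 2·(1911,113) + (575,34)
step 6: (15102, 893)  from 3·(4397,260) + (1911,113)
step 7: (49703, 2939)  from 3·(15102,893) + (4397,260)
step 8: (512132, 30283)  from 10·(49703,2939) + (15102,893)
step 9: (561835, 33222)  from 1·(512132,30283) + (49703,2939)
(x₁, y₁) = (561835, 33222);  561835² − 286·33222² = 1 ✓

561835 33222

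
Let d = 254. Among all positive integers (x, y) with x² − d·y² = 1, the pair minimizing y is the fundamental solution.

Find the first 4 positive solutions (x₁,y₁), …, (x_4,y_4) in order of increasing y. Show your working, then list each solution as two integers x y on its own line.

255 16
130049 8160
66324735 4161584
33825484801 2122399680

√254 → a₀=15, period (1,14,1,30); ℓ=4 even so k=3
i=0: a=15 ⇒ p=15, q=1
i=1: a=1 ⇒ p=16, q=1
i=2: a=14 ⇒ p=239, q=15
i=3: a=1 ⇒ p=255, q=16
→ (255, 16).  Check: 255²=65025, 254·16²=65024, difference 1.
n=2: (255,16)∘(255,16) = (255·255+254·16·16, 255·16+16·255) = (130049,8160)
n=3: (130049,8160)∘(255,16) = (255·130049+254·16·8160, 255·8160+16·130049) = (66324735,4161584)
n=4: (66324735,4161584)∘(255,16) = (255·66324735+254·16·4161584, 255·4161584+16·66324735) = (33825484801,2122399680)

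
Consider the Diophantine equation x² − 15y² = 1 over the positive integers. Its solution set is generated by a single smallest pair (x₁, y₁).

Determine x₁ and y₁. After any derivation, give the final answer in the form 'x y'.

√15 → a₀=3, period (1,6); ℓ=2 even so k=1
i=0: a=3 ⇒ p=3, q=1
i=1: a=1 ⇒ p=4, q=1
fundamental: x₁=4, y₁=1  (since 16 − 15·1 = 1)

4 1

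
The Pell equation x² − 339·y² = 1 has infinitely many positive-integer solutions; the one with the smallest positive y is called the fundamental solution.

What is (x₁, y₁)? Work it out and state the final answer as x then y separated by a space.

[18; 2,2,2,1,17,1,2,2,2,36] for √339; ℓ=10 ⇒ convergent index 9
a_0=18:  p_0=18·1+0=18,  q_0=18·0+1=1
a_1=2:  p_1=2·18+1=37,  q_1=2·1+0=2
…
a_3=2:  p_3=2·92+37=221,  q_3=2·5+2=12
a_4=1:  p_4=1·221+92=313,  q_4=1·12+5=17
a_5=17:  p_5=17·313+221=5542,  q_5=17·17+12=301
a_6=1:  p_6=1·5542+313=5855,  q_6=1·301+17=318
a_7=2:  p_7=2·5855+5542=17252,  q_7=2·318+301=937
a_8=2:  p_8=2·17252+5855=40359,  q_8=2·937+318=2192
a_9=2:  p_9=2·40359+17252=97970,  q_9=2·2192+937=5321
→ (97970, 5321).  Check: 97970²=9598120900, 339·5321²=9598120899, difference 1.

97970 5321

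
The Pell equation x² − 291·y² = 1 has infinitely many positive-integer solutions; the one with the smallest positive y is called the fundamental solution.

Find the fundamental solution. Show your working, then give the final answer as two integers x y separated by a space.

d=291: √d = [17; 17,34] (ℓ=2, even), read p_1/q_1
step 0: (17, 1)  from 17·(1,0) + (0,1)
step 1: (290, 17)  from 17·(17,1) + (1,0)
(x₁, y₁) = (290, 17);  290² − 291·17² = 1 ✓

290 17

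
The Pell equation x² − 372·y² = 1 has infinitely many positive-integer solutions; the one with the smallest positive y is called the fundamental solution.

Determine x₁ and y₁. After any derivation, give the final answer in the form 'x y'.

12151 630

√372 = [19; 3,2,12,2,3,38, …], period ℓ=6 (even) → k=5
a_0=19:  p_0=19·1+0=19,  q_0=19·0+1=1
a_1=3:  p_1=3·19+1=58,  q_1=3·1+0=3
…
a_3=12:  p_3=12·135+58=1678,  q_3=12·7+3=87
a_4=2:  p_4=2·1678+135=3491,  q_4=2·87+7=181
a_5=3:  p_5=3·3491+1678=12151,  q_5=3·181+87=630
fundamental: x₁=12151, y₁=630  (since 147646801 − 372·396900 = 1)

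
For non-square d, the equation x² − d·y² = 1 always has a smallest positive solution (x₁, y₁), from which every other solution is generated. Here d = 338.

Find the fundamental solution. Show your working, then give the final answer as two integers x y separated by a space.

114243 6214

[18; 2,1,1,2,36] for √338; ℓ=5 ⇒ convergent index 9
k=0  a_k=18  p_k/q_k = 18/1
…
k=3  a_k=1  p_k/q_k = 92/5
…
k=6  a_k=2  p_k/q_k = 17631/959
…
k=8  a_k=1  p_k/q_k = 43958/2391
k=9  a_k=2  p_k/q_k = 114243/6214
→ (114243, 6214).  Check: 114243²=13051463049, 338·6214²=13051463048, difference 1.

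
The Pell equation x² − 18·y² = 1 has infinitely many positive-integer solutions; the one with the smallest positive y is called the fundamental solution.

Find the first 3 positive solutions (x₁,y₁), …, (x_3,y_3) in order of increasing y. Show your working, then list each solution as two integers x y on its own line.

17 4
577 136
19601 4620

√18 = [4; 4,8, …], period ℓ=2 (even) → k=1
a_0=4:  p_0=4·1+0=4,  q_0=4·0+1=1
a_1=4:  p_1=4·4+1=17,  q_1=4·1+0=4
fundamental: x₁=17, y₁=4  (since 289 − 18·16 = 1)
(x_2, y_2) = (17·17 + 18·4·4, 17·4 + 4·17) = (577, 136)
(x_3, y_3) = (17·577 + 18·4·136, 17·136 + 4·577) = (19601, 4620)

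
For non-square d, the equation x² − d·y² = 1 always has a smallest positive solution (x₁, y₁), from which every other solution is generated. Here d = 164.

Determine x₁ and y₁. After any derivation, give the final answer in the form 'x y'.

[12; 1,4,6,4,1,24] for √164; ℓ=6 ⇒ convergent index 5
i=0: a=12 ⇒ p=12, q=1
…
i=4: a=4 ⇒ p=1652, q=129
i=5: a=1 ⇒ p=2049, q=160
fundamental: x₁=2049, y₁=160  (since 4198401 − 164·25600 = 1)

2049 160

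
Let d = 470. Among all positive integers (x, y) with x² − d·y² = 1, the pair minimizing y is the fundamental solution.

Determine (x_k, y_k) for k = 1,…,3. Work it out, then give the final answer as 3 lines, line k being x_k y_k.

1691 78
5718961 263796
19341524411 892157994

√470 → a₀=21, period (1,2,8,2,1,42); ℓ=6 even so k=5
k=0  a_k=21  p_k/q_k = 21/1
…
k=2  a_k=2  p_k/q_k = 65/3
k=3  a_k=8  p_k/q_k = 542/25
k=4  a_k=2  p_k/q_k = 1149/53
k=5  a_k=1  p_k/q_k = 1691/78
→ (1691, 78).  Check: 1691²=2859481, 470·78²=2859480, difference 1.
k=2:  x_2 = 1691·1691+470·78·78 = 5718961,  y_2 = 1691·78+78·1691 = 263796
k=3:  x_3 = 1691·5718961+470·78·263796 = 19341524411,  y_3 = 1691·263796+78·5718961 = 892157994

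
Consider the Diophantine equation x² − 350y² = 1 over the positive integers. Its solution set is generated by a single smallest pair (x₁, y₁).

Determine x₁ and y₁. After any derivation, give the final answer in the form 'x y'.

√350 = [18; 1,2,2,2,1,36, …], period ℓ=6 (even) → k=5
k=0  a_k=18  p_k/q_k = 18/1
…
k=2  a_k=2  p_k/q_k = 56/3
…
k=4  a_k=2  p_k/q_k = 318/17
k=5  a_k=1  p_k/q_k = 449/24
fundamental: x₁=449, y₁=24  (since 201601 − 350·576 = 1)

449 24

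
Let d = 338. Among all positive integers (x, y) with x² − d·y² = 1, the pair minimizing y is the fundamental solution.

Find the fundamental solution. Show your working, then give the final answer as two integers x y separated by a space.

114243 6214

√338 = [18; 2,1,1,2,36, …], period ℓ=5 (odd) → k=9
k=0  a_k=18  p_k/q_k = 18/1
…
k=2  a_k=1  p_k/q_k = 55/3
k=3  a_k=1  p_k/q_k = 92/5
k=4  a_k=2  p_k/q_k = 239/13
k=5  a_k=36  p_k/q_k = 8696/473
k=6  a_k=2  p_k/q_k = 17631/959
k=7  a_k=1  p_k/q_k = 26327/1432
k=8  a_k=1  p_k/q_k = 43958/2391
k=9  a_k=2  p_k/q_k = 114243/6214
→ (114243, 6214).  Check: 114243²=13051463049, 338·6214²=13051463048, difference 1.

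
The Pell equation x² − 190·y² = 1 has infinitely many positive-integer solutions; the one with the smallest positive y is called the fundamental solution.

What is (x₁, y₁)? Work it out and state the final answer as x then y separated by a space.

√190 = [13; 1,3,1,1,1,…,3,1,26, …], period ℓ=14 (even) → k=13
step 0: (13, 1)  from 13·(1,0) + (0,1)
…
step 2: (55, 4)  from 3·(14,1) + (13,1)
step 3: (69, 5)  from 1·(55,4) + (14,1)
step 4: (124, 9)  from 1·(69,5) + (55,4)
step 5: (193, 14)  from 1·(124,9) + (69,5)
step 6: (510, 37)  from 2·(193,14) + (124,9)
step 7: (1213, 88)  from 2·(510,37) + (193,14)
step 8: (2936, 213)  from 2·(1213,88) + (510,37)
step 9: (4149, 301)  from 1·(2936,213) + (1213,88)
step 10: (7085, 514)  from 1·(4149,301) + (2936,213)
step 11: (11234, 815)  from 1·(7085,514) + (4149,301)
step 12: (40787, 2959)  from 3·(11234,815) + (7085,514)
step 13: (52021, 3774)  from 1·(40787,2959) + (11234,815)
(x₁, y₁) = (52021, 3774);  52021² − 190·3774² = 1 ✓

52021 3774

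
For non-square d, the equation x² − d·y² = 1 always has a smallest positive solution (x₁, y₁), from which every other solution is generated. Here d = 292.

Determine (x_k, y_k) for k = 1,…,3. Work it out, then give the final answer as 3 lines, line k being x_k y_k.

d=292: √d = [17; 11,2,1,3,8,3,1,2,11,34] (ℓ=10, even), read p_9/q_9
k=0  a_k=17  p_k/q_k = 17/1
k=1  a_k=11  p_k/q_k = 188/11
…
k=6  a_k=3  p_k/q_k = 55143/3227
…
k=8  a_k=2  p_k/q_k = 200767/11749
k=9  a_k=11  p_k/q_k = 2281249/133500
→ (2281249, 133500).  Check: 2281249²=5204097000001, 292·133500²=5204097000000, difference 1.
(x_2, y_2) = (2281249·2281249 + 292·133500·133500, 2281249·133500 + 133500·2281249) = (10408194000001, 609093483000)
(x_3, y_3) = (2281249·10408194000001 + 292·133500·609093483000, 2281249·609093483000 + 133500·10408194000001) = (47487364308614281249, 2778987798000400500)

2281249 133500
10408194000001 609093483000
47487364308614281249 2778987798000400500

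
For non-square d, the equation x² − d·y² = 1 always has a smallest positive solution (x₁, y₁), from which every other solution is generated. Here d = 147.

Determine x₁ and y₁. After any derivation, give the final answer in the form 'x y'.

97 8

[12; 8,24] for √147; ℓ=2 ⇒ convergent index 1
k=0  a_k=12  p_k/q_k = 12/1
k=1  a_k=8  p_k/q_k = 97/8
fundamental: x₁=97, y₁=8  (since 9409 − 147·64 = 1)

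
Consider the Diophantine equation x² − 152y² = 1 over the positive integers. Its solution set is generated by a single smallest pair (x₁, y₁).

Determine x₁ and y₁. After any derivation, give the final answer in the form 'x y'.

37 3

√152 → a₀=12, period (3,24); ℓ=2 even so k=1
k=0  a_k=12  p_k/q_k = 12/1
k=1  a_k=3  p_k/q_k = 37/3
fundamental: x₁=37, y₁=3  (since 1369 − 152·9 = 1)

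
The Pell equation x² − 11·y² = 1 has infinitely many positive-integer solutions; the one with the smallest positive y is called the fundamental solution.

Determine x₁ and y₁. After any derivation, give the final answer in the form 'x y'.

[3; 3,6] for √11; ℓ=2 ⇒ convergent index 1
k=0  a_k=3  p_k/q_k = 3/1
k=1  a_k=3  p_k/q_k = 10/3
fundamental: x₁=10, y₁=3  (since 100 − 11·9 = 1)

10 3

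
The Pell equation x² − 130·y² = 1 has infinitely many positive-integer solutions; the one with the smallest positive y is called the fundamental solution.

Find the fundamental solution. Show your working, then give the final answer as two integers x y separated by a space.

d=130: √d = [11; 2,2,22] (ℓ=3, odd), read p_5/q_5
i=0: a=11 ⇒ p=11, q=1
i=1: a=2 ⇒ p=23, q=2
i=2: a=2 ⇒ p=57, q=5
…
i=4: a=2 ⇒ p=2611, q=229
i=5: a=2 ⇒ p=6499, q=570
(x₁, y₁) = (6499, 570);  6499² − 130·570² = 1 ✓

6499 570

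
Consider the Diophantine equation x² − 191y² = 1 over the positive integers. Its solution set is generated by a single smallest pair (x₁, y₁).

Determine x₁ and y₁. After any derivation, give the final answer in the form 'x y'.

[13; 1,4,1,1,3,…,4,1,26] for √191; ℓ=16 ⇒ convergent index 15
i=0: a=13 ⇒ p=13, q=1
…
i=8: a=13 ⇒ p=40217, q=2910
…
i=11: a=3 ⇒ p=704682, q=50989
…
i=14: a=4 ⇒ p=7377553, q=533821
i=15: a=1 ⇒ p=8994000, q=650783
(x₁, y₁) = (8994000, 650783);  8994000² − 191·650783² = 1 ✓

8994000 650783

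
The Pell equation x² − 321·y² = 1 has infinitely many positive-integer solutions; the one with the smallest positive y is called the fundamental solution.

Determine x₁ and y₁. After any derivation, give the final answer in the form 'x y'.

d=321: √d = [17; 1,10,1,34] (ℓ=4, even), read p_3/q_3
k=0  a_k=17  p_k/q_k = 17/1
k=1  a_k=1  p_k/q_k = 18/1
k=2  a_k=10  p_k/q_k = 197/11
k=3  a_k=1  p_k/q_k = 215/12
→ (215, 12).  Check: 215²=46225, 321·12²=46224, difference 1.

215 12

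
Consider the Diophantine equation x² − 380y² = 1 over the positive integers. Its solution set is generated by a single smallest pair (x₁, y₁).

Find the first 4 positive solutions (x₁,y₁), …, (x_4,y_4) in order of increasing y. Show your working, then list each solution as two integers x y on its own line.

39 2
3041 156
237159 12166
18495361 948792

√380 → a₀=19, period (2,38); ℓ=2 even so k=1
k=0  a_k=19  p_k/q_k = 19/1
k=1  a_k=2  p_k/q_k = 39/2
→ (39, 2).  Check: 39²=1521, 380·2²=1520, difference 1.
(x_2, y_2) = (39·39 + 380·2·2, 39·2 + 2·39) = (3041, 156)
(x_3, y_3) = (39·3041 + 380·2·156, 39·156 + 2·3041) = (237159, 12166)
(x_4, y_4) = (39·237159 + 380·2·12166, 39·12166 + 2·237159) = (18495361, 948792)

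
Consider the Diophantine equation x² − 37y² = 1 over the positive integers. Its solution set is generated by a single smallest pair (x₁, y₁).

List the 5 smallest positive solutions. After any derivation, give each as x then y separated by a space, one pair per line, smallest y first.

√37 = [6; 12, …], period ℓ=1 (odd) → k=1
i=0: a=6 ⇒ p=6, q=1
i=1: a=12 ⇒ p=73, q=12
→ (73, 12).  Check: 73²=5329, 37·12²=5328, difference 1.
(x_2, y_2) = (73·73 + 37·12·12, 73·12 + 12·73) = (10657, 1752)
(x_3, y_3) = (73·10657 + 37·12·1752, 73·1752 + 12·10657) = (1555849, 255780)
(x_4, y_4) = (73·1555849 + 37·12·255780, 73·255780 + 12·1555849) = (227143297, 37342128)
(x_5, y_5) = (73·227143297 + 37·12·37342128, 73·37342128 + 12·227143297) = (33161365513, 5451694908)

73 12
10657 1752
1555849 255780
227143297 37342128
33161365513 5451694908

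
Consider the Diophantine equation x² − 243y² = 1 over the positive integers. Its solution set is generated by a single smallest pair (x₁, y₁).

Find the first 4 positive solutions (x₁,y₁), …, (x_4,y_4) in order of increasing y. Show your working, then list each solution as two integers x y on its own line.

70226 4505
9863382151 632736260
1385331749802026 88869073185015
194572614913330773601 12481839066348990520

[15; 1,1,2,3,15,3,2,1,1,30] for √243; ℓ=10 ⇒ convergent index 9
step 0: (15, 1)  from 15·(1,0) + (0,1)
…
step 8: (41325, 2651)  from 1·(28901,1854) + (12424,797)
step 9: (70226, 4505)  from 1·(41325,2651) + (28901,1854)
(x₁, y₁) = (70226, 4505);  70226² − 243·4505² = 1 ✓
n=2: (70226,4505)∘(70226,4505) = (70226·70226+243·4505·4505, 70226·4505+4505·70226) = (9863382151,632736260)
n=3: (9863382151,632736260)∘(70226,4505) = (70226·9863382151+243·4505·632736260, 70226·632736260+4505·9863382151) = (1385331749802026,88869073185015)
n=4: (1385331749802026,88869073185015)∘(70226,4505) = (70226·1385331749802026+243·4505·88869073185015, 70226·88869073185015+4505·1385331749802026) = (194572614913330773601,12481839066348990520)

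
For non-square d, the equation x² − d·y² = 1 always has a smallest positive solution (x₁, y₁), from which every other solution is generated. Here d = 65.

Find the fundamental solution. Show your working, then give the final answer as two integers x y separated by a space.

[8; 16] for √65; ℓ=1 ⇒ convergent index 1
i=0: a=8 ⇒ p=8, q=1
i=1: a=16 ⇒ p=129, q=16
→ (129, 16).  Check: 129²=16641, 65·16²=16640, difference 1.

129 16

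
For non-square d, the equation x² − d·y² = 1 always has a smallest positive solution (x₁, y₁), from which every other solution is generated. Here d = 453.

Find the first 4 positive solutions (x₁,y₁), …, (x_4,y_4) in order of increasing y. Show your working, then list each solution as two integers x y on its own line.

[21; 3,1,1,10,14,10,1,1,3,42] for √453; ℓ=10 ⇒ convergent index 9
i=0: a=21 ⇒ p=21, q=1
i=1: a=3 ⇒ p=64, q=3
…
i=3: a=1 ⇒ p=149, q=7
…
i=5: a=14 ⇒ p=22199, q=1043
…
i=7: a=1 ⇒ p=245764, q=11547
i=8: a=1 ⇒ p=469329, q=22051
i=9: a=3 ⇒ p=1653751, q=77700
→ (1653751, 77700).  Check: 1653751²=2734892370001, 453·77700²=2734892370000, difference 1.
(x_2, y_2) = (1653751·1653751 + 453·77700·77700, 1653751·77700 + 77700·1653751) = (5469784740001, 256992905400)
(x_3, y_3) = (1653751·5469784740001 + 453·77700·256992905400, 1653751·256992905400 + 77700·5469784740001) = (18091323967121133751, 850004548596233100)
(x_4, y_4) = (1653751·18091323967121133751 + 453·77700·850004548596233100, 1653751·850004548596233100 + 77700·18091323967121133751) = (59837090203895614338960001, 2811391744490881177810800)

1653751 77700
5469784740001 256992905400
18091323967121133751 850004548596233100
59837090203895614338960001 2811391744490881177810800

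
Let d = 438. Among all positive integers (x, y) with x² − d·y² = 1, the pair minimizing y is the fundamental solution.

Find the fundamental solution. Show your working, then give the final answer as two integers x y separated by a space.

293 14

d=438: √d = [20; 1,12,1,40] (ℓ=4, even), read p_3/q_3
i=0: a=20 ⇒ p=20, q=1
i=1: a=1 ⇒ p=21, q=1
i=2: a=12 ⇒ p=272, q=13
i=3: a=1 ⇒ p=293, q=14
→ (293, 14).  Check: 293²=85849, 438·14²=85848, difference 1.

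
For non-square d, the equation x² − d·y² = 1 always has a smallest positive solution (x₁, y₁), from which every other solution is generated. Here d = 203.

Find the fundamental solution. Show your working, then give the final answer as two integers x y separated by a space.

√203 = [14; 4,28, …], period ℓ=2 (even) → k=1
k=0  a_k=14  p_k/q_k = 14/1
k=1  a_k=4  p_k/q_k = 57/4
→ (57, 4).  Check: 57²=3249, 203·4²=3248, difference 1.

57 4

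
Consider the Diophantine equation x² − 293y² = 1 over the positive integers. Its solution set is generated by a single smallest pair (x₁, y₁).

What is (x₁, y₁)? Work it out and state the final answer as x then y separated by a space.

12320649 719780

√293 → a₀=17, period (8,1,1,8,34); ℓ=5 odd so k=9
k=0  a_k=17  p_k/q_k = 17/1
…
k=2  a_k=1  p_k/q_k = 154/9
k=3  a_k=1  p_k/q_k = 291/17
k=4  a_k=8  p_k/q_k = 2482/145
k=5  a_k=34  p_k/q_k = 84679/4947
…
k=8  a_k=1  p_k/q_k = 1444507/84389
k=9  a_k=8  p_k/q_k = 12320649/719780
fundamental: x₁=12320649, y₁=719780  (since 151798391781201 − 293·518083248400 = 1)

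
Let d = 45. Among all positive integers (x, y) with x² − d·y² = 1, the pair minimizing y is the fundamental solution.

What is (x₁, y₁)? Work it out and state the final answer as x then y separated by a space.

161 24

[6; 1,2,2,2,1,12] for √45; ℓ=6 ⇒ convergent index 5
step 0: (6, 1)  from 6·(1,0) + (0,1)
…
step 3: (47, 7)  from 2·(20,3) + (7,1)
step 4: (114, 17)  from 2·(47,7) + (20,3)
step 5: (161, 24)  from 1·(114,17) + (47,7)
→ (161, 24).  Check: 161²=25921, 45·24²=25920, difference 1.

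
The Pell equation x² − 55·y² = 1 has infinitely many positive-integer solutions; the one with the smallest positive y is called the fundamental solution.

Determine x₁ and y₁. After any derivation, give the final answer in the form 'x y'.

89 12

[7; 2,2,2,14] for √55; ℓ=4 ⇒ convergent index 3
k=0  a_k=7  p_k/q_k = 7/1
…
k=2  a_k=2  p_k/q_k = 37/5
k=3  a_k=2  p_k/q_k = 89/12
(x₁, y₁) = (89, 12);  89² − 55·12² = 1 ✓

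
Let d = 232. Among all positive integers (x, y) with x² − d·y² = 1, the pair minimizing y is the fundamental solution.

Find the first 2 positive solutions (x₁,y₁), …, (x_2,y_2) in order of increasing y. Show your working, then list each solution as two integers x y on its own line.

d=232: √d = [15; 4,3,7,3,4,30] (ℓ=6, even), read p_5/q_5
a_0=15:  p_0=15·1+0=15,  q_0=15·0+1=1
a_1=4:  p_1=4·15+1=61,  q_1=4·1+0=4
…
a_4=3:  p_4=3·1447+198=4539,  q_4=3·95+13=298
a_5=4:  p_5=4·4539+1447=19603,  q_5=4·298+95=1287
fundamental: x₁=19603, y₁=1287  (since 384277609 − 232·1656369 = 1)
n=2: (19603,1287)∘(19603,1287) = (19603·19603+232·1287·1287, 19603·1287+1287·19603) = (768555217,50458122)

19603 1287
768555217 50458122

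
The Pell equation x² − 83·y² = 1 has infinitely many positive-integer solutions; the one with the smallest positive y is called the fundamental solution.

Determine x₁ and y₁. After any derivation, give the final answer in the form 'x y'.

82 9

[9; 9,18] for √83; ℓ=2 ⇒ convergent index 1
k=0  a_k=9  p_k/q_k = 9/1
k=1  a_k=9  p_k/q_k = 82/9
fundamental: x₁=82, y₁=9  (since 6724 − 83·81 = 1)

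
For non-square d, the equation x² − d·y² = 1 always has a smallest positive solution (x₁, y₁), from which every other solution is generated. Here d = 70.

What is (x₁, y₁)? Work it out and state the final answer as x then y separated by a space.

251 30

√70 = [8; 2,1,2,1,2,16, …], period ℓ=6 (even) → k=5
a_0=8:  p_0=8·1+0=8,  q_0=8·0+1=1
a_1=2:  p_1=2·8+1=17,  q_1=2·1+0=2
…
a_3=2:  p_3=2·25+17=67,  q_3=2·3+2=8
a_4=1:  p_4=1·67+25=92,  q_4=1·8+3=11
a_5=2:  p_5=2·92+67=251,  q_5=2·11+8=30
(x₁, y₁) = (251, 30);  251² − 70·30² = 1 ✓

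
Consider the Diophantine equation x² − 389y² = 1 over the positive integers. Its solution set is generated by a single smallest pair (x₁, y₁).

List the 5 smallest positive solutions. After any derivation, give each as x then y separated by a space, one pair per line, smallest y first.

3287049 166660
21609382256801 1095639172680
142062196675667653449 7202839293837075980
933930803041091759821507201 47352171395934637886793360
6139752624410693193862375179426249 311297815269663908222998617313300

[19; 1,2,1,1,1,1,2,1,38] for √389; ℓ=9 ⇒ convergent index 17
step 0: (19, 1)  from 19·(1,0) + (0,1)
…
step 2: (59, 3)  from 2·(20,1) + (19,1)
…
step 4: (138, 7)  from 1·(79,4) + (59,3)
…
step 8: (1282, 65)  from 1·(927,47) + (355,18)
…
step 10: (50925, 2582)  from 1·(49643,2517) + (1282,65)
…
step 13: (353911, 17944)  from 1·(202418,10263) + (151493,7681)
…
step 16: (2376809, 120509)  from 2·(910240,46151) + (556329,28207)
step 17: (3287049, 166660)  from 1·(2376809,120509) + (910240,46151)
fundamental: x₁=3287049, y₁=166660  (since 10804691128401 − 389·27775555600 = 1)
(3287049+166660√389)^2 = 21609382256801 + 1095639172680√389
(3287049+166660√389)^3 = 142062196675667653449 + 7202839293837075980√389
(3287049+166660√389)^4 = 933930803041091759821507201 + 47352171395934637886793360√389
(3287049+166660√389)^5 = 6139752624410693193862375179426249 + 311297815269663908222998617313300√389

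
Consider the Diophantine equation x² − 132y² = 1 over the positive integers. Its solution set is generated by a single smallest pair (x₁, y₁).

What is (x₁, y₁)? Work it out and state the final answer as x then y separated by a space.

[11; 2,22] for √132; ℓ=2 ⇒ convergent index 1
step 0: (11, 1)  from 11·(1,0) + (0,1)
step 1: (23, 2)  from 2·(11,1) + (1,0)
(x₁, y₁) = (23, 2);  23² − 132·2² = 1 ✓

23 2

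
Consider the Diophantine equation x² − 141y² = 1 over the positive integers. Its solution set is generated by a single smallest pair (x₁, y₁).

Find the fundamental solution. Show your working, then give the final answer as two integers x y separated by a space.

[11; 1,6,1,22] for √141; ℓ=4 ⇒ convergent index 3
i=0: a=11 ⇒ p=11, q=1
…
i=2: a=6 ⇒ p=83, q=7
i=3: a=1 ⇒ p=95, q=8
fundamental: x₁=95, y₁=8  (since 9025 − 141·64 = 1)

95 8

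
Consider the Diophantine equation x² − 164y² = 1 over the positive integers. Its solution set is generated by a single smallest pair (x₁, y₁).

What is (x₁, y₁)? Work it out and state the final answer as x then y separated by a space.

2049 160

[12; 1,4,6,4,1,24] for √164; ℓ=6 ⇒ convergent index 5
i=0: a=12 ⇒ p=12, q=1
…
i=2: a=4 ⇒ p=64, q=5
i=3: a=6 ⇒ p=397, q=31
i=4: a=4 ⇒ p=1652, q=129
i=5: a=1 ⇒ p=2049, q=160
(x₁, y₁) = (2049, 160);  2049² − 164·160² = 1 ✓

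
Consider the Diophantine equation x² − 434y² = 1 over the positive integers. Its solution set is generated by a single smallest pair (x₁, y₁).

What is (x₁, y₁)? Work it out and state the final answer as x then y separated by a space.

√434 → a₀=20, period (1,4,1,40); ℓ=4 even so k=3
i=0: a=20 ⇒ p=20, q=1
…
i=2: a=4 ⇒ p=104, q=5
i=3: a=1 ⇒ p=125, q=6
→ (125, 6).  Check: 125²=15625, 434·6²=15624, difference 1.

125 6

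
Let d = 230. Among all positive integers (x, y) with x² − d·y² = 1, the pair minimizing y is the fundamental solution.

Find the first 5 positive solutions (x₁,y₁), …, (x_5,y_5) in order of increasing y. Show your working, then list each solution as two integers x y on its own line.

√230 → a₀=15, period (6,30); ℓ=2 even so k=1
i=0: a=15 ⇒ p=15, q=1
i=1: a=6 ⇒ p=91, q=6
fundamental: x₁=91, y₁=6  (since 8281 − 230·36 = 1)
k=2:  x_2 = 91·91+230·6·6 = 16561,  y_2 = 91·6+6·91 = 1092
k=3:  x_3 = 91·16561+230·6·1092 = 3014011,  y_3 = 91·1092+6·16561 = 198738
k=4:  x_4 = 91·3014011+230·6·198738 = 548533441,  y_4 = 91·198738+6·3014011 = 36169224
k=5:  x_5 = 91·548533441+230·6·36169224 = 99830072251,  y_5 = 91·36169224+6·548533441 = 6582600030

91 6
16561 1092
3014011 198738
548533441 36169224
99830072251 6582600030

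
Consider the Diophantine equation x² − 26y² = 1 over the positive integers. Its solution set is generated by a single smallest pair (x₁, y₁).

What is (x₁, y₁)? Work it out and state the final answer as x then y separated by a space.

[5; 10] for √26; ℓ=1 ⇒ convergent index 1
k=0  a_k=5  p_k/q_k = 5/1
k=1  a_k=10  p_k/q_k = 51/10
→ (51, 10).  Check: 51²=2601, 26·10²=2600, difference 1.

51 10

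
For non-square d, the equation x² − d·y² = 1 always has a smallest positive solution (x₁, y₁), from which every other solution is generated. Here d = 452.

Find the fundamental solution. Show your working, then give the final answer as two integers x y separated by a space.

√452 → a₀=21, period (3,1,5,3,10,3,5,1,3,42); ℓ=10 even so k=9
i=0: a=21 ⇒ p=21, q=1
…
i=2: a=1 ⇒ p=85, q=4
…
i=8: a=1 ⇒ p=313483, q=14745
i=9: a=3 ⇒ p=1204353, q=56648
→ (1204353, 56648).  Check: 1204353²=1450466148609, 452·56648²=1450466148608, difference 1.

1204353 56648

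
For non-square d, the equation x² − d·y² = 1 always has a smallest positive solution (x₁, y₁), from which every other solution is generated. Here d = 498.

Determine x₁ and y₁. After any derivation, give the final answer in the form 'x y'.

179777 8056

d=498: √d = [22; 3,6,22,6,3,44] (ℓ=6, even), read p_5/q_5
step 0: (22, 1)  from 22·(1,0) + (0,1)
step 1: (67, 3)  from 3·(22,1) + (1,0)
step 2: (424, 19)  from 6·(67,3) + (22,1)
…
step 4: (56794, 2545)  from 6·(9395,421) + (424,19)
step 5: (179777, 8056)  from 3·(56794,2545) + (9395,421)
(x₁, y₁) = (179777, 8056);  179777² − 498·8056² = 1 ✓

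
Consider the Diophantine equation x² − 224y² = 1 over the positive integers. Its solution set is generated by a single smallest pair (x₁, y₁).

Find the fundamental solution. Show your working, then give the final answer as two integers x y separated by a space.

15 1

d=224: √d = [14; 1,28] (ℓ=2, even), read p_1/q_1
a_0=14:  p_0=14·1+0=14,  q_0=14·0+1=1
a_1=1:  p_1=1·14+1=15,  q_1=1·1+0=1
fundamental: x₁=15, y₁=1  (since 225 − 224·1 = 1)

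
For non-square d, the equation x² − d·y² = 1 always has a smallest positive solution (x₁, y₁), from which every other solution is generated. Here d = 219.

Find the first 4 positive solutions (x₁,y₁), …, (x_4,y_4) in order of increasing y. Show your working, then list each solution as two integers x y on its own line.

d=219: √d = [14; 1,3,1,28] (ℓ=4, even), read p_3/q_3
a_0=14:  p_0=14·1+0=14,  q_0=14·0+1=1
…
a_2=3:  p_2=3·15+14=59,  q_2=3·1+1=4
a_3=1:  p_3=1·59+15=74,  q_3=1·4+1=5
(x₁, y₁) = (74, 5);  74² − 219·5² = 1 ✓
(74+5√219)^2 = 10951 + 740√219
(74+5√219)^3 = 1620674 + 109515√219
(74+5√219)^4 = 239848801 + 16207480√219

74 5
10951 740
1620674 109515
239848801 16207480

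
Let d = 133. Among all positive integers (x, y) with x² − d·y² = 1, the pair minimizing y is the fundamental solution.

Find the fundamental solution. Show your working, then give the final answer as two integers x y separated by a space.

[11; 1,1,7,5,1,…,1,1,22] for √133; ℓ=16 ⇒ convergent index 15
i=0: a=11 ⇒ p=11, q=1
i=1: a=1 ⇒ p=12, q=1
…
i=6: a=1 ⇒ p=1949, q=169
…
i=9: a=1 ⇒ p=10979, q=952
i=10: a=1 ⇒ p=18948, q=1643
i=11: a=1 ⇒ p=29927, q=2595
i=12: a=5 ⇒ p=168583, q=14618
…
i=14: a=1 ⇒ p=1378591, q=119539
i=15: a=1 ⇒ p=2588599, q=224460
→ (2588599, 224460).  Check: 2588599²=6700844782801, 133·224460²=6700844782800, difference 1.

2588599 224460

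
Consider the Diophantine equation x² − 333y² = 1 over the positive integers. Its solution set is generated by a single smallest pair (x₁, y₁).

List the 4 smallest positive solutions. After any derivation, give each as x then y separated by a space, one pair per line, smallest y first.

73 4
10657 584
1555849 85260
227143297 12447376

d=333: √d = [18; 4,36] (ℓ=2, even), read p_1/q_1
i=0: a=18 ⇒ p=18, q=1
i=1: a=4 ⇒ p=73, q=4
fundamental: x₁=73, y₁=4  (since 5329 − 333·16 = 1)
n=2: (73,4)∘(73,4) = (73·73+333·4·4, 73·4+4·73) = (10657,584)
n=3: (10657,584)∘(73,4) = (73·10657+333·4·584, 73·584+4·10657) = (1555849,85260)
n=4: (1555849,85260)∘(73,4) = (73·1555849+333·4·85260, 73·85260+4·1555849) = (227143297,12447376)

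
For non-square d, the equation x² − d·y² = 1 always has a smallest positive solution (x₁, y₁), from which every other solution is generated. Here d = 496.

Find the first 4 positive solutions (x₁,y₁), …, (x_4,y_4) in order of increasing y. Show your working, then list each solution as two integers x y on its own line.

4620799 207480
42703566796801 1917446753040
394649197502177907199 17720272078000750440
3647189234337689639247667201 163763630995505661818050080

√496 = [22; 3,1,2,4,1,…,1,3,44, …], period ℓ=16 (even) → k=15
i=0: a=22 ⇒ p=22, q=1
i=1: a=3 ⇒ p=67, q=3
…
i=7: a=2 ⇒ p=6080, q=273
…
i=10: a=1 ⇒ p=49709, q=2232
i=11: a=1 ⇒ p=84875, q=3811
i=12: a=4 ⇒ p=389209, q=17476
i=13: a=2 ⇒ p=863293, q=38763
i=14: a=1 ⇒ p=1252502, q=56239
i=15: a=3 ⇒ p=4620799, q=207480
(x₁, y₁) = (4620799, 207480);  4620799² − 496·207480² = 1 ✓
(4620799+207480√496)^2 = 42703566796801 + 1917446753040√496
(4620799+207480√496)^3 = 394649197502177907199 + 17720272078000750440√496
(4620799+207480√496)^4 = 3647189234337689639247667201 + 163763630995505661818050080√496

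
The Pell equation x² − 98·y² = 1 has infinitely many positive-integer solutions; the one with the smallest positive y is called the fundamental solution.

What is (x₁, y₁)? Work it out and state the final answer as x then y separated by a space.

99 10

[9; 1,8,1,18] for √98; ℓ=4 ⇒ convergent index 3
a_0=9:  p_0=9·1+0=9,  q_0=9·0+1=1
a_1=1:  p_1=1·9+1=10,  q_1=1·1+0=1
a_2=8:  p_2=8·10+9=89,  q_2=8·1+1=9
a_3=1:  p_3=1·89+10=99,  q_3=1·9+1=10
(x₁, y₁) = (99, 10);  99² − 98·10² = 1 ✓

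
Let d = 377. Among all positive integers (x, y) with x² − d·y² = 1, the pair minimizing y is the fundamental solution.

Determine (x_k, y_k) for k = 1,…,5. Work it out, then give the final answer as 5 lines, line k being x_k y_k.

[19; 2,2,2,38] for √377; ℓ=4 ⇒ convergent index 3
k=0  a_k=19  p_k/q_k = 19/1
…
k=2  a_k=2  p_k/q_k = 97/5
k=3  a_k=2  p_k/q_k = 233/12
fundamental: x₁=233, y₁=12  (since 54289 − 377·144 = 1)
n=2: (233,12)∘(233,12) = (233·233+377·12·12, 233·12+12·233) = (108577,5592)
n=3: (108577,5592)∘(233,12) = (233·108577+377·12·5592, 233·5592+12·108577) = (50596649,2605860)
n=4: (50596649,2605860)∘(233,12) = (233·50596649+377·12·2605860, 233·2605860+12·50596649) = (23577929857,1214325168)
n=5: (23577929857,1214325168)∘(233,12) = (233·23577929857+377·12·1214325168, 233·1214325168+12·23577929857) = (10987264716713,565872922428)

233 12
108577 5592
50596649 2605860
23577929857 1214325168
10987264716713 565872922428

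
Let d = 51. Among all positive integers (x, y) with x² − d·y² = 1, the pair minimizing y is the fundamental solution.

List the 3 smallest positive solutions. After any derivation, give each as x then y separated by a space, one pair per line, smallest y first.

50 7
4999 700
499850 69993

√51 → a₀=7, period (7,14); ℓ=2 even so k=1
a_0=7:  p_0=7·1+0=7,  q_0=7·0+1=1
a_1=7:  p_1=7·7+1=50,  q_1=7·1+0=7
(x₁, y₁) = (50, 7);  50² − 51·7² = 1 ✓
(x_2, y_2) = (50·50 + 51·7·7, 50·7 + 7·50) = (4999, 700)
(x_3, y_3) = (50·4999 + 51·7·700, 50·700 + 7·4999) = (499850, 69993)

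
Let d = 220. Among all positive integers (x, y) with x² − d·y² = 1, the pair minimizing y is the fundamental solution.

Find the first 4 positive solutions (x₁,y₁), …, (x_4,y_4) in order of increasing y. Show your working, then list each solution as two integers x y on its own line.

√220 → a₀=14, period (1,4,1,28); ℓ=4 even so k=3
i=0: a=14 ⇒ p=14, q=1
…
i=2: a=4 ⇒ p=74, q=5
i=3: a=1 ⇒ p=89, q=6
→ (89, 6).  Check: 89²=7921, 220·6²=7920, difference 1.
k=2:  x_2 = 89·89+220·6·6 = 15841,  y_2 = 89·6+6·89 = 1068
k=3:  x_3 = 89·15841+220·6·1068 = 2819609,  y_3 = 89·1068+6·15841 = 190098
k=4:  x_4 = 89·2819609+220·6·190098 = 501874561,  y_4 = 89·190098+6·2819609 = 33836376

89 6
15841 1068
2819609 190098
501874561 33836376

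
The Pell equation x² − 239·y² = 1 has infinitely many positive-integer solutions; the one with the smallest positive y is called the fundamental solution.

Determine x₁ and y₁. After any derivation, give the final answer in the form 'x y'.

[15; 2,5,1,2,4,15,4,2,1,5,2,30] for √239; ℓ=12 ⇒ convergent index 11
a_0=15:  p_0=15·1+0=15,  q_0=15·0+1=1
a_1=2:  p_1=2·15+1=31,  q_1=2·1+0=2
…
a_3=1:  p_3=1·170+31=201,  q_3=1·11+2=13
…
a_6=15:  p_6=15·2489+572=37907,  q_6=15·161+37=2452
…
a_10=5:  p_10=5·500258+346141=2847431,  q_10=5·32359+22390=184185
a_11=2:  p_11=2·2847431+500258=6195120,  q_11=2·184185+32359=400729
→ (6195120, 400729).  Check: 6195120²=38379511814400, 239·400729²=38379511814399, difference 1.

6195120 400729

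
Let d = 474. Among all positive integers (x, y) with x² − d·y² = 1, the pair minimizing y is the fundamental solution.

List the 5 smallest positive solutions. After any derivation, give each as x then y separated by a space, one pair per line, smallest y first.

√474 → a₀=21, period (1,3,2,1,1,…,3,1,42); ℓ=14 even so k=13
step 0: (21, 1)  from 21·(1,0) + (0,1)
step 1: (22, 1)  from 1·(21,1) + (1,0)
…
step 3: (196, 9)  from 2·(87,4) + (22,1)
…
step 11: (44218, 2031)  from 2·(16677,766) + (10864,499)
step 12: (149331, 6859)  from 3·(44218,2031) + (16677,766)
step 13: (193549, 8890)  from 1·(149331,6859) + (44218,2031)
(x₁, y₁) = (193549, 8890);  193549² − 474·8890² = 1 ✓
k=2:  x_2 = 193549·193549+474·8890·8890 = 74922430801,  y_2 = 193549·8890+8890·193549 = 3441301220
k=3:  x_3 = 193549·74922430801+474·8890·3441301220 = 29002323118011949,  y_3 = 193549·3441301220+8890·74922430801 = 1332120819650670
k=4:  x_4 = 193549·29002323118011949+474·8890·1332120819650670 = 11226741274261267003201,  y_4 = 193549·1332120819650670+8890·29002323118011949 = 515661305041693754440
k=5:  x_5 = 193549·11226741274261267003201+474·8890·515661305041693754440 = 4345849093754985611287088749,  y_5 = 193549·515661305041693754440+8890·11226741274261267003201 = 199611459857697448136564450

193549 8890
74922430801 3441301220
29002323118011949 1332120819650670
11226741274261267003201 515661305041693754440
4345849093754985611287088749 199611459857697448136564450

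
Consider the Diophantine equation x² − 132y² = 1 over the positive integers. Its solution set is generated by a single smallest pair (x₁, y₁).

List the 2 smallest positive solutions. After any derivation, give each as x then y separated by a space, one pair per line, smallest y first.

23 2
1057 92

√132 = [11; 2,22, …], period ℓ=2 (even) → k=1
step 0: (11, 1)  from 11·(1,0) + (0,1)
step 1: (23, 2)  from 2·(11,1) + (1,0)
(x₁, y₁) = (23, 2);  23² − 132·2² = 1 ✓
n=2: (23,2)∘(23,2) = (23·23+132·2·2, 23·2+2·23) = (1057,92)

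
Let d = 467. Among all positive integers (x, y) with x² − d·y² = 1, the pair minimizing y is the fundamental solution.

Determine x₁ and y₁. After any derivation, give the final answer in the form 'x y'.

√467 → a₀=21, period (1,1,1,1,3,…,1,1,42); ℓ=14 even so k=13
step 0: (21, 1)  from 21·(1,0) + (0,1)
step 1: (22, 1)  from 1·(21,1) + (1,0)
step 2: (43, 2)  from 1·(22,1) + (21,1)
…
step 6: (1275, 59)  from 3·(389,18) + (108,5)
step 7: (27164, 1257)  from 21·(1275,59) + (389,18)
…
step 9: (275465, 12747)  from 3·(82767,3830) + (27164,1257)
step 10: (358232, 16577)  from 1·(275465,12747) + (82767,3830)
…
step 12: (991929, 45901)  from 1·(633697,29324) + (358232,16577)
step 13: (1625626, 75225)  from 1·(991929,45901) + (633697,29324)
→ (1625626, 75225).  Check: 1625626²=2642659891876, 467·75225²=2642659891875, difference 1.

1625626 75225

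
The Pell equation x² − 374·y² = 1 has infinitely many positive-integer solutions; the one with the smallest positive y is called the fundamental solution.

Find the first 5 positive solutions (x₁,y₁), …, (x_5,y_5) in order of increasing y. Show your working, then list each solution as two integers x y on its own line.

[19; 2,1,18,1,2,38] for √374; ℓ=6 ⇒ convergent index 5
i=0: a=19 ⇒ p=19, q=1
i=1: a=2 ⇒ p=39, q=2
…
i=3: a=18 ⇒ p=1083, q=56
i=4: a=1 ⇒ p=1141, q=59
i=5: a=2 ⇒ p=3365, q=174
→ (3365, 174).  Check: 3365²=11323225, 374·174²=11323224, difference 1.
(3365+174√374)^2 = 22646449 + 1171020√374
(3365+174√374)^3 = 152410598405 + 7880964426√374
(3365+174√374)^4 = 1025723304619201 + 53038889415960√374
(3365+174√374)^5 = 6903117687676624325 + 356951717888446374√374

3365 174
22646449 1171020
152410598405 7880964426
1025723304619201 53038889415960
6903117687676624325 356951717888446374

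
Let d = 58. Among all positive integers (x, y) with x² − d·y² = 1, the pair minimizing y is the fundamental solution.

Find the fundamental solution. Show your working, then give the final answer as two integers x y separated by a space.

√58 → a₀=7, period (1,1,1,1,1,1,14); ℓ=7 odd so k=13
step 0: (7, 1)  from 7·(1,0) + (0,1)
…
step 3: (23, 3)  from 1·(15,2) + (8,1)
step 4: (38, 5)  from 1·(23,3) + (15,2)
…
step 9: (2993, 393)  from 1·(1546,203) + (1447,190)
step 10: (4539, 596)  from 1·(2993,393) + (1546,203)
…
step 12: (12071, 1585)  from 1·(7532,989) + (4539,596)
step 13: (19603, 2574)  from 1·(12071,1585) + (7532,989)
→ (19603, 2574).  Check: 19603²=384277609, 58·2574²=384277608, difference 1.

19603 2574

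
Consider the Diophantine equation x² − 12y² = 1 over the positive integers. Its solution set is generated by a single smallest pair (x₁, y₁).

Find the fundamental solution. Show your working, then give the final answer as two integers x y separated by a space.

d=12: √d = [3; 2,6] (ℓ=2, even), read p_1/q_1
a_0=3:  p_0=3·1+0=3,  q_0=3·0+1=1
a_1=2:  p_1=2·3+1=7,  q_1=2·1+0=2
(x₁, y₁) = (7, 2);  7² − 12·2² = 1 ✓

7 2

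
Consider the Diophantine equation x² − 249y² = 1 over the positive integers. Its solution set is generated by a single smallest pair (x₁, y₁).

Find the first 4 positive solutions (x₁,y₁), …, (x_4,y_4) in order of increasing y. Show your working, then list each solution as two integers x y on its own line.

8553815 542076
146335502108449 9273635639880
2503453625935556812055 158649927281879742324
42828158354663763449114371201 2714124255465295062538692240

√249 = [15; 1,3,1,1,5,…,3,1,30, …], period ℓ=16 (even) → k=15
a_0=15:  p_0=15·1+0=15,  q_0=15·0+1=1
a_1=1:  p_1=1·15+1=16,  q_1=1·1+0=1
…
a_3=1:  p_3=1·63+16=79,  q_3=1·4+1=5
a_4=1:  p_4=1·79+63=142,  q_4=1·5+4=9
a_5=5:  p_5=5·142+79=789,  q_5=5·9+5=50
a_6=1:  p_6=1·789+142=931,  q_6=1·50+9=59
a_7=3:  p_7=3·931+789=3582,  q_7=3·59+50=227
a_8=10:  p_8=10·3582+931=36751,  q_8=10·227+59=2329
a_9=3:  p_9=3·36751+3582=113835,  q_9=3·2329+227=7214
a_10=1:  p_10=1·113835+36751=150586,  q_10=1·7214+2329=9543
a_11=5:  p_11=5·150586+113835=866765,  q_11=5·9543+7214=54929
a_12=1:  p_12=1·866765+150586=1017351,  q_12=1·54929+9543=64472
…
a_14=3:  p_14=3·1884116+1017351=6669699,  q_14=3·119401+64472=422675
a_15=1:  p_15=1·6669699+1884116=8553815,  q_15=1·422675+119401=542076
fundamental: x₁=8553815, y₁=542076  (since 73167751054225 − 249·293846389776 = 1)
(8553815+542076√249)^2 = 146335502108449 + 9273635639880√249
(8553815+542076√249)^3 = 2503453625935556812055 + 158649927281879742324√249
(8553815+542076√249)^4 = 42828158354663763449114371201 + 2714124255465295062538692240√249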